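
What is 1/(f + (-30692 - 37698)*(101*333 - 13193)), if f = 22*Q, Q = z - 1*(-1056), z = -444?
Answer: -1/1397878136 ≈ -7.1537e-10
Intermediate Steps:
Q = 612 (Q = -444 - 1*(-1056) = -444 + 1056 = 612)
f = 13464 (f = 22*612 = 13464)
1/(f + (-30692 - 37698)*(101*333 - 13193)) = 1/(13464 + (-30692 - 37698)*(101*333 - 13193)) = 1/(13464 - 68390*(33633 - 13193)) = 1/(13464 - 68390*20440) = 1/(13464 - 1397891600) = 1/(-1397878136) = -1/1397878136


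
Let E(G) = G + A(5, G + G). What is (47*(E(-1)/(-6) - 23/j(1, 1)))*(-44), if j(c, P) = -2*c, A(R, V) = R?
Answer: -67210/3 ≈ -22403.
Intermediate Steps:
E(G) = 5 + G (E(G) = G + 5 = 5 + G)
(47*(E(-1)/(-6) - 23/j(1, 1)))*(-44) = (47*((5 - 1)/(-6) - 23/((-2*1))))*(-44) = (47*(4*(-1/6) - 23/(-2)))*(-44) = (47*(-2/3 - 23*(-1/2)))*(-44) = (47*(-2/3 + 23/2))*(-44) = (47*(65/6))*(-44) = (3055/6)*(-44) = -67210/3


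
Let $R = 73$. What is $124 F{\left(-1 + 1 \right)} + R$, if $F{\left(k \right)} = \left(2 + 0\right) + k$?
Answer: $321$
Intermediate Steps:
$F{\left(k \right)} = 2 + k$
$124 F{\left(-1 + 1 \right)} + R = 124 \left(2 + \left(-1 + 1\right)\right) + 73 = 124 \left(2 + 0\right) + 73 = 124 \cdot 2 + 73 = 248 + 73 = 321$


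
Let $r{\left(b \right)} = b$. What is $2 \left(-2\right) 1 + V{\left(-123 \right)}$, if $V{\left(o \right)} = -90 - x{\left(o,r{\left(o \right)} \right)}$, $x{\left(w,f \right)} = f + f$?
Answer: $152$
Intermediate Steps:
$x{\left(w,f \right)} = 2 f$
$V{\left(o \right)} = -90 - 2 o$
$2 \left(-2\right) 1 + V{\left(-123 \right)} = 2 \left(-2\right) 1 - -156 = \left(-4\right) 1 + \left(-90 + 246\right) = -4 + 156 = 152$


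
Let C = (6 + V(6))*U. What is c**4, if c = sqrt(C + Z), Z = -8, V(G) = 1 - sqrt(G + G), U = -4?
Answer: 1488 - 576*sqrt(3) ≈ 490.34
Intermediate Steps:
V(G) = 1 - sqrt(2)*sqrt(G) (V(G) = 1 - sqrt(2*G) = 1 - sqrt(2)*sqrt(G))
C = -28 + 8*sqrt(3) (C = (6 + (1 - sqrt(2)*sqrt(6)))*(-4) = (6 + (1 - 2*sqrt(3)))*(-4) = (7 - 2*sqrt(3))*(-4) = -28 + 8*sqrt(3) ≈ -14.144)
c = sqrt(-36 + 8*sqrt(3)) (c = sqrt((-28 + 8*sqrt(3)) - 8) = sqrt(-36 + 8*sqrt(3)) ≈ 4.7057*I)
c**4 = (2*sqrt(-9 + 2*sqrt(3)))**4 = 16*(-9 + 2*sqrt(3))**2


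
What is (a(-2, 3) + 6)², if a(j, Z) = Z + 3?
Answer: 144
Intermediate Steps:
a(j, Z) = 3 + Z
(a(-2, 3) + 6)² = ((3 + 3) + 6)² = (6 + 6)² = 12² = 144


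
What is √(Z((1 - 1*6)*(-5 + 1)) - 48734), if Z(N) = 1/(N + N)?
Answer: I*√19493590/20 ≈ 220.76*I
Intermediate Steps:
Z(N) = 1/(2*N)
√(Z((1 - 1*6)*(-5 + 1)) - 48734) = √(1/(2*(((1 - 1*6)*(-5 + 1)))) - 48734) = √(1/(2*(((1 - 6)*(-4)))) - 48734) = √(1/(2*((-5*(-4)))) - 48734) = √((½)/20 - 48734) = √((½)*(1/20) - 48734) = √(1/40 - 48734) = √(-1949359/40) = I*√19493590/20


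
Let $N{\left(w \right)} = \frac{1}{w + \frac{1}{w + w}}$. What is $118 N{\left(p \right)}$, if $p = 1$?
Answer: $\frac{236}{3} \approx 78.667$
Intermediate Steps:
$N{\left(w \right)} = \frac{1}{w + \frac{1}{2 w}}$
$118 N{\left(p \right)} = 118 \cdot 2 \cdot 1 \frac{1}{1 + 2 \cdot 1^{2}} = 118 \cdot 2 \cdot 1 \frac{1}{1 + 2 \cdot 1} = 118 \cdot 2 \cdot 1 \frac{1}{1 + 2} = 118 \cdot 2 \cdot 1 \cdot \frac{1}{3} = 118 \cdot \frac{2}{3} = \frac{236}{3}$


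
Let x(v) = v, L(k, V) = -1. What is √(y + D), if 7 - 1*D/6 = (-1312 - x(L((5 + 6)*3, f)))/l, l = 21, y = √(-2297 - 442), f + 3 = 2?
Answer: √(20412 + 49*I*√2739)/7 ≈ 20.45 + 1.2796*I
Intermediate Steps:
f = -1 (f = -3 + 2 = -1)
y = I*√2739 (y = √(-2739) = I*√2739 ≈ 52.335*I)
D = 2916/7 (D = 42 - 6*(-1312 - 1*(-1))/21 = 42 - 6*(-1312 + 1)/21 = 42 - (-7866)/21 = 42 - 6*(-437/7) = 42 + 2622/7 = 2916/7 ≈ 416.57)
√(y + D) = √(I*√2739 + 2916/7) = √(2916/7 + I*√2739)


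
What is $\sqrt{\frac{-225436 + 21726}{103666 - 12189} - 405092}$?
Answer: $\frac{i \sqrt{3389845313845338}}{91477} \approx 636.47 i$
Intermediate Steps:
$\sqrt{\frac{-225436 + 21726}{103666 - 12189} - 405092} = \sqrt{- \frac{203710}{91477} - 405092} = \sqrt{- \frac{37056804594}{91477}} = \frac{i \sqrt{3389845313845338}}{91477}$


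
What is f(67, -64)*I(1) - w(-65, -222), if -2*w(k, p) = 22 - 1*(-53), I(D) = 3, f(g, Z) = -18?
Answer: -33/2 ≈ -16.500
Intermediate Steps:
w(k, p) = -75/2 (w(k, p) = -(22 - 1*(-53))/2 = -(22 + 53)/2 = -½*75 = -75/2)
f(67, -64)*I(1) - w(-65, -222) = -18*3 - 1*(-75/2) = -54 + 75/2 = -33/2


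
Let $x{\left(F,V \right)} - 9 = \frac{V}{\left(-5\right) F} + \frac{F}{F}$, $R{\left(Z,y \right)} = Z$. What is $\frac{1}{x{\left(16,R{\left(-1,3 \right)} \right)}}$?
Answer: $\frac{80}{801} \approx 0.099875$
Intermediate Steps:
$x{\left(F,V \right)} = 10 - \frac{V}{5 F}$ ($x{\left(F,V \right)} = 9 + \left(\frac{V}{\left(-5\right) F} + \frac{F}{F}\right) = 9 + \left(V \left(- \frac{1}{5 F}\right) + 1\right) = 9 + \left(- \frac{V}{5 F} + 1\right) = 9 + \left(1 - \frac{V}{5 F}\right) = 10 - \frac{V}{5 F}$)
$\frac{1}{x{\left(16,R{\left(-1,3 \right)} \right)}} = \frac{1}{10 - - \frac{1}{5 \cdot 16}} = \frac{1}{10 - \left(- \frac{1}{5}\right) \frac{1}{16}} = \frac{1}{10 + \frac{1}{80}} = \frac{1}{\frac{801}{80}} = \frac{80}{801}$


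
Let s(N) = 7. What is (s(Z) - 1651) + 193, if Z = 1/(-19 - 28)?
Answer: -1451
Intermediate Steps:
Z = -1/47 (Z = 1/(-47) = -1/47 ≈ -0.021277)
(s(Z) - 1651) + 193 = (7 - 1651) + 193 = -1644 + 193 = -1451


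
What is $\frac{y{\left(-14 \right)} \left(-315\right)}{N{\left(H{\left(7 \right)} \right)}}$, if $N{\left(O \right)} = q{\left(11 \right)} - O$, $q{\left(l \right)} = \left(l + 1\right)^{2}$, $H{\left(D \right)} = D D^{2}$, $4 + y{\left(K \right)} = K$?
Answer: $- \frac{5670}{199} \approx -28.492$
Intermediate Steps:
$y{\left(K \right)} = -4 + K$
$H{\left(D \right)} = D^{3}$
$q{\left(l \right)} = \left(1 + l\right)^{2}$
$N{\left(O \right)} = 144 - O$ ($N{\left(O \right)} = \left(1 + 11\right)^{2} - O = 12^{2} - O = 144 - O$)
$\frac{y{\left(-14 \right)} \left(-315\right)}{N{\left(H{\left(7 \right)} \right)}} = \frac{\left(-4 - 14\right) \left(-315\right)}{144 - 7^{3}} = \frac{\left(-18\right) \left(-315\right)}{144 - 343} = \frac{5670}{144 - 343} = \frac{5670}{-199} = 5670 \left(- \frac{1}{199}\right) = - \frac{5670}{199}$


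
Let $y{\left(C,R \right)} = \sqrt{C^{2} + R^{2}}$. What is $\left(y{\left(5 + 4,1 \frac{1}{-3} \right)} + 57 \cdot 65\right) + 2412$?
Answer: $6117 + \frac{\sqrt{730}}{3} \approx 6126.0$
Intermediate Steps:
$\left(y{\left(5 + 4,1 \frac{1}{-3} \right)} + 57 \cdot 65\right) + 2412 = \left(\sqrt{\left(5 + 4\right)^{2} + \left(1 \frac{1}{-3}\right)^{2}} + 57 \cdot 65\right) + 2412 = \left(\sqrt{9^{2} + \left(1 \left(- \frac{1}{3}\right)\right)^{2}} + 3705\right) + 2412 = \left(\sqrt{81 + \left(- \frac{1}{3}\right)^{2}} + 3705\right) + 2412 = \left(\sqrt{81 + \frac{1}{9}} + 3705\right) + 2412 = \left(\sqrt{\frac{730}{9}} + 3705\right) + 2412 = \left(\frac{\sqrt{730}}{3} + 3705\right) + 2412 = \left(3705 + \frac{\sqrt{730}}{3}\right) + 2412 = 6117 + \frac{\sqrt{730}}{3}$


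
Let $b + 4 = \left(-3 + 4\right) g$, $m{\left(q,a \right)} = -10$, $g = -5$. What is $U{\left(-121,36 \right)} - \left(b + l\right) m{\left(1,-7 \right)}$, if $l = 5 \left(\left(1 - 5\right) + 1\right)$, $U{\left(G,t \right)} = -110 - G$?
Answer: $-229$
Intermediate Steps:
$b = -9$ ($b = -4 + \left(-3 + 4\right) \left(-5\right) = -4 + 1 \left(-5\right) = -4 - 5 = -9$)
$l = -15$ ($l = 5 \left(-4 + 1\right) = 5 \left(-3\right) = -15$)
$U{\left(-121,36 \right)} - \left(b + l\right) m{\left(1,-7 \right)} = \left(-110 - -121\right) - \left(-9 - 15\right) \left(-10\right) = \left(-110 + 121\right) - \left(-24\right) \left(-10\right) = 11 - 240 = -229$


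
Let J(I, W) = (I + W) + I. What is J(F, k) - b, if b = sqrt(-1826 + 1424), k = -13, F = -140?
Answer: -293 - I*sqrt(402) ≈ -293.0 - 20.05*I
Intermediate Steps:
J(I, W) = W + 2*I
b = I*sqrt(402) (b = sqrt(-402) = I*sqrt(402) ≈ 20.05*I)
J(F, k) - b = (-13 + 2*(-140)) - I*sqrt(402) = (-13 - 280) - I*sqrt(402) = -293 - I*sqrt(402)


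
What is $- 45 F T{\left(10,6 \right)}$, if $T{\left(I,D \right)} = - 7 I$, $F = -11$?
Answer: $-34650$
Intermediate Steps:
$- 45 F T{\left(10,6 \right)} = \left(-45\right) \left(-11\right) \left(\left(-7\right) 10\right) = 495 \left(-70\right) = -34650$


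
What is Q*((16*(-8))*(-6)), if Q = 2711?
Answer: 2082048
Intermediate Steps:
Q*((16*(-8))*(-6)) = 2711*((16*(-8))*(-6)) = 2711*(-128*(-6)) = 2711*768 = 2082048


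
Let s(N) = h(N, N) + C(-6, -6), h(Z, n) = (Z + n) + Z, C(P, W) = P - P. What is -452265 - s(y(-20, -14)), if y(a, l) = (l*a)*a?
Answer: -435465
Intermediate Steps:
C(P, W) = 0
h(Z, n) = n + 2*Z
y(a, l) = l*a² (y(a, l) = (a*l)*a = l*a²)
s(N) = 3*N (s(N) = (N + 2*N) + 0 = 3*N + 0 = 3*N)
-452265 - s(y(-20, -14)) = -452265 - 3*(-14*(-20)²) = -452265 - 3*(-14*400) = -452265 - 3*(-5600) = -452265 - 1*(-16800) = -452265 + 16800 = -435465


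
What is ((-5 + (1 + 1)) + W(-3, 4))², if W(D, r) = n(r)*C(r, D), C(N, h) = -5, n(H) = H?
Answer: 529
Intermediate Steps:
W(D, r) = -5*r (W(D, r) = r*(-5) = -5*r)
((-5 + (1 + 1)) + W(-3, 4))² = ((-5 + (1 + 1)) - 5*4)² = ((-5 + 2) - 20)² = (-3 - 20)² = (-23)² = 529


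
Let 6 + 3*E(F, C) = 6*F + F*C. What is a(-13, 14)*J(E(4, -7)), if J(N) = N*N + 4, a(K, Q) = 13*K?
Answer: -22984/9 ≈ -2553.8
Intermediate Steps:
E(F, C) = -2 + 2*F + C*F/3 (E(F, C) = -2 + (6*F + F*C)/3 = -2 + (6*F + C*F)/3 = -2 + (2*F + C*F/3) = -2 + 2*F + C*F/3)
J(N) = 4 + N² (J(N) = N² + 4 = 4 + N²)
a(-13, 14)*J(E(4, -7)) = (13*(-13))*(4 + (-2 + 2*4 + (⅓)*(-7)*4)²) = -169*(4 + (-2 + 8 - 28/3)²) = -169*(4 + (-10/3)²) = -169*(4 + 100/9) = -169*136/9 = -22984/9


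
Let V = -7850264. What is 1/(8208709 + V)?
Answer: 1/358445 ≈ 2.7898e-6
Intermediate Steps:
1/(8208709 + V) = 1/(8208709 - 7850264) = 1/358445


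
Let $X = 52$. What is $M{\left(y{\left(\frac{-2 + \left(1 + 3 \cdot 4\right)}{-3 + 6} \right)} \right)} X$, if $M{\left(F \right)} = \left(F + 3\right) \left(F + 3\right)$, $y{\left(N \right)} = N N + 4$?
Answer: $\frac{1760512}{81} \approx 21735.0$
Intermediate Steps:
$y{\left(N \right)} = 4 + N^{2}$ ($y{\left(N \right)} = N^{2} + 4 = 4 + N^{2}$)
$M{\left(F \right)} = \left(3 + F\right)^{2}$ ($M{\left(F \right)} = \left(3 + F\right) \left(3 + F\right) = \left(3 + F\right)^{2}$)
$M{\left(y{\left(\frac{-2 + \left(1 + 3 \cdot 4\right)}{-3 + 6} \right)} \right)} X = \left(3 + \left(4 + \left(\frac{-2 + \left(1 + 3 \cdot 4\right)}{-3 + 6}\right)^{2}\right)\right)^{2} \cdot 52 = \left(3 + \left(4 + \left(\frac{-2 + \left(1 + 12\right)}{3}\right)^{2}\right)\right)^{2} \cdot 52 = \left(3 + \left(4 + \left(\left(-2 + 13\right) \frac{1}{3}\right)^{2}\right)\right)^{2} \cdot 52 = \left(3 + \left(4 + \left(11 \cdot \frac{1}{3}\right)^{2}\right)\right)^{2} \cdot 52 = \left(3 + \left(4 + \left(\frac{11}{3}\right)^{2}\right)\right)^{2} \cdot 52 = \left(3 + \left(4 + \frac{121}{9}\right)\right)^{2} \cdot 52 = \left(3 + \frac{157}{9}\right)^{2} \cdot 52 = \left(\frac{184}{9}\right)^{2} \cdot 52 = \frac{33856}{81} \cdot 52 = \frac{1760512}{81}$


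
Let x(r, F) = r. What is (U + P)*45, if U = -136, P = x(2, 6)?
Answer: -6030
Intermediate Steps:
P = 2
(U + P)*45 = (-136 + 2)*45 = -134*45 = -6030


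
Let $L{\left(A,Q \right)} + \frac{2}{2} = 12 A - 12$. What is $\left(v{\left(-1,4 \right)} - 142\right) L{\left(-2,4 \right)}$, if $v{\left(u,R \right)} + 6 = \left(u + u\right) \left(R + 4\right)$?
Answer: $6068$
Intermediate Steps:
$L{\left(A,Q \right)} = -13 + 12 A$ ($L{\left(A,Q \right)} = -1 + \left(12 A - 12\right) = -1 + \left(-12 + 12 A\right) = -13 + 12 A$)
$v{\left(u,R \right)} = -6 + 2 u \left(4 + R\right)$ ($v{\left(u,R \right)} = -6 + \left(u + u\right) \left(R + 4\right) = -6 + 2 u \left(4 + R\right)$)
$\left(v{\left(-1,4 \right)} - 142\right) L{\left(-2,4 \right)} = \left(\left(-6 + 8 \left(-1\right) + 2 \cdot 4 \left(-1\right)\right) - 142\right) \left(-13 + 12 \left(-2\right)\right) = \left(\left(-6 - 8 - 8\right) - 142\right) \left(-13 - 24\right) = \left(-22 - 142\right) \left(-37\right) = \left(-164\right) \left(-37\right) = 6068$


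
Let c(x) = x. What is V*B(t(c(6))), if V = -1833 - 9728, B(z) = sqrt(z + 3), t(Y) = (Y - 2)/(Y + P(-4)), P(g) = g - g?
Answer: -11561*sqrt(33)/3 ≈ -22138.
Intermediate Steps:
P(g) = 0
t(Y) = (-2 + Y)/Y (t(Y) = (Y - 2)/(Y + 0) = (-2 + Y)/Y)
B(z) = sqrt(3 + z)
V = -11561
V*B(t(c(6))) = -11561*sqrt(3 + (-2 + 6)/6) = -11561*sqrt(3 + (1/6)*4) = -11561*sqrt(3 + 2/3) = -11561*sqrt(33)/3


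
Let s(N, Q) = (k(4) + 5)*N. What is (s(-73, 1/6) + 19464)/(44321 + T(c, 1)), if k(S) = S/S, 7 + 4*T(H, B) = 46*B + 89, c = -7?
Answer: 19026/44353 ≈ 0.42897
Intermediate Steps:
T(H, B) = 41/2 + 23*B/2 (T(H, B) = -7/4 + (46*B + 89)/4 = -7/4 + (89 + 46*B)/4 = -7/4 + (89/4 + 23*B/2) = 41/2 + 23*B/2)
k(S) = 1
s(N, Q) = 6*N (s(N, Q) = (1 + 5)*N = 6*N)
(s(-73, 1/6) + 19464)/(44321 + T(c, 1)) = (6*(-73) + 19464)/(44321 + (41/2 + (23/2)*1)) = (-438 + 19464)/(44321 + (41/2 + 23/2)) = 19026/(44321 + 32) = 19026/44353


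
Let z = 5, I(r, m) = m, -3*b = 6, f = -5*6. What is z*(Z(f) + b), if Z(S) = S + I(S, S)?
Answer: -310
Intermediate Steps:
f = -30
b = -2 (b = -1/3*6 = -2)
Z(S) = 2*S (Z(S) = S + S = 2*S)
z*(Z(f) + b) = 5*(2*(-30) - 2) = 5*(-60 - 2) = 5*(-62) = -310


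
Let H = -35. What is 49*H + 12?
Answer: -1703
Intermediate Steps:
49*H + 12 = 49*(-35) + 12 = -1715 + 12 = -1703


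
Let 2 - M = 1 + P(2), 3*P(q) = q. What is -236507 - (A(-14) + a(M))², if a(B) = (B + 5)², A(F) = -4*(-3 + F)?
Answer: -19910491/81 ≈ -2.4581e+5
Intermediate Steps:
P(q) = q/3
A(F) = 12 - 4*F
M = ⅓ (M = 2 - (1 + (⅓)*2) = 2 - (1 + ⅔) = 2 - 1*5/3 = 2 - 5/3 = ⅓ ≈ 0.33333)
a(B) = (5 + B)²
-236507 - (A(-14) + a(M))² = -236507 - ((12 - 4*(-14)) + (5 + ⅓)²)² = -236507 - ((12 + 56) + (16/3)²)² = -236507 - (68 + 256/9)² = -236507 - (868/9)² = -236507 - 1*753424/81 = -236507 - 753424/81 = -19910491/81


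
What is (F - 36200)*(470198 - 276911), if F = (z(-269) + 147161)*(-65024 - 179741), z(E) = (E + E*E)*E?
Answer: 910506646130915385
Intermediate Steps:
z(E) = E*(E + E²) (z(E) = (E + E²)*E = E*(E + E²))
F = 4710646102055 (F = ((-269)²*(1 - 269) + 147161)*(-65024 - 179741) = (72361*(-268) + 147161)*(-244765) = (-19392748 + 147161)*(-244765) = -19245587*(-244765) = 4710646102055)
(F - 36200)*(470198 - 276911) = (4710646102055 - 36200)*(470198 - 276911) = 4710646065855*193287 = 910506646130915385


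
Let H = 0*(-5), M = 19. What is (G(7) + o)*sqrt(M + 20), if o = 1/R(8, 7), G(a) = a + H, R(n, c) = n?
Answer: 57*sqrt(39)/8 ≈ 44.496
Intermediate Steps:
H = 0
G(a) = a (G(a) = a + 0 = a)
o = 1/8 ≈ 0.12500
(G(7) + o)*sqrt(M + 20) = (7 + 1/8)*sqrt(19 + 20) = 57*sqrt(39)/8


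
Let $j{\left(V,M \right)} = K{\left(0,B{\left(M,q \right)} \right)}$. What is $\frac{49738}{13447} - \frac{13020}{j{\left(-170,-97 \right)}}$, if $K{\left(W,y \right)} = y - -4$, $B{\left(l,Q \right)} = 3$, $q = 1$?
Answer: $- \frac{24961682}{13447} \approx -1856.3$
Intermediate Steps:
$K{\left(W,y \right)} = 4 + y$ ($K{\left(W,y \right)} = y + 4 = 4 + y$)
$j{\left(V,M \right)} = 7$ ($j{\left(V,M \right)} = 4 + 3 = 7$)
$\frac{49738}{13447} - \frac{13020}{j{\left(-170,-97 \right)}} = \frac{49738}{13447} - \frac{13020}{7} = 49738 \cdot \frac{1}{13447} - 1860 = \frac{49738}{13447} - 1860 = - \frac{24961682}{13447}$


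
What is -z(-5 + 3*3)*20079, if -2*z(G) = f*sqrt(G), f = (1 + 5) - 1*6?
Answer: 0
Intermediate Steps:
f = 0 (f = 6 - 6 = 0)
z(G) = 0 (z(G) = -0*sqrt(G) = -1/2*0 = 0)
-z(-5 + 3*3)*20079 = -0*20079 = -1*0 = 0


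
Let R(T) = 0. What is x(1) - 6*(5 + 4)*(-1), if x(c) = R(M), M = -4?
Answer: 54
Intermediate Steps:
x(c) = 0
x(1) - 6*(5 + 4)*(-1) = 0 - 6*(5 + 4)*(-1) = 0 - 54*(-1) = 0 - 6*(-9) = 0 + 54 = 54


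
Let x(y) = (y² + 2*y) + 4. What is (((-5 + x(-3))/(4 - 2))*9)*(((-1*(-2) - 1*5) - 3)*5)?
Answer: -270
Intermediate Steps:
x(y) = 4 + y² + 2*y
(((-5 + x(-3))/(4 - 2))*9)*(((-1*(-2) - 1*5) - 3)*5) = (((-5 + (4 + (-3)² + 2*(-3)))/(4 - 2))*9)*(((-1*(-2) - 1*5) - 3)*5) = (((-5 + (4 + 9 - 6))/2)*9)*(((2 - 5) - 3)*5) = (((-5 + 7)*(½))*9)*((-3 - 3)*5) = ((2*(½))*9)*(-6*5) = (1*9)*(-30) = 9*(-30) = -270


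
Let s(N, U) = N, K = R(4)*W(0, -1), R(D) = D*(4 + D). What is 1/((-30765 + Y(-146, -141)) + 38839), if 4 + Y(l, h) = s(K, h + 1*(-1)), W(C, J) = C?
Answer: 1/8070 ≈ 0.00012392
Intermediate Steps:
K = 0 (K = (4*(4 + 4))*0 = (4*8)*0 = 32*0 = 0)
Y(l, h) = -4 (Y(l, h) = -4 + 0 = -4)
1/((-30765 + Y(-146, -141)) + 38839) = 1/((-30765 - 4) + 38839) = 1/(-30769 + 38839) = 1/8070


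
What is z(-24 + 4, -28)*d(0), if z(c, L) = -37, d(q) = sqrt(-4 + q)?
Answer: -74*I ≈ -74.0*I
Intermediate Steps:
z(-24 + 4, -28)*d(0) = -37*sqrt(-4 + 0) = -74*I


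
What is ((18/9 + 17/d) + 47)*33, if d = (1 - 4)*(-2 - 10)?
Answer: 19591/12 ≈ 1632.6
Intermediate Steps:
d = 36 (d = -3*(-12) = 36)
((18/9 + 17/d) + 47)*33 = ((18/9 + 17/36) + 47)*33 = ((18*(⅑) + 17*(1/36)) + 47)*33 = ((2 + 17/36) + 47)*33 = (89/36 + 47)*33 = (1781/36)*33 = 19591/12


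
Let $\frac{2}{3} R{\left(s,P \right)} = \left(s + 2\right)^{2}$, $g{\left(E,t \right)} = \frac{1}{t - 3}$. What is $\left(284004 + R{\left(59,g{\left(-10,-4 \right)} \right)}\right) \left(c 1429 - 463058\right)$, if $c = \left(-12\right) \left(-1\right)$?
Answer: $-129129070305$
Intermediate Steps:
$g{\left(E,t \right)} = \frac{1}{-3 + t}$
$R{\left(s,P \right)} = \frac{3 \left(2 + s\right)^{2}}{2}$ ($R{\left(s,P \right)} = \frac{3 \left(s + 2\right)^{2}}{2} = \frac{3 \left(2 + s\right)^{2}}{2}$)
$c = 12$
$\left(284004 + R{\left(59,g{\left(-10,-4 \right)} \right)}\right) \left(c 1429 - 463058\right) = \left(284004 + \frac{3 \left(2 + 59\right)^{2}}{2}\right) \left(12 \cdot 1429 - 463058\right) = \left(284004 + \frac{3 \cdot 61^{2}}{2}\right) \left(17148 - 463058\right) = \left(284004 + \frac{3}{2} \cdot 3721\right) \left(-445910\right) = \left(284004 + \frac{11163}{2}\right) \left(-445910\right) = \frac{579171}{2} \left(-445910\right) = -129129070305$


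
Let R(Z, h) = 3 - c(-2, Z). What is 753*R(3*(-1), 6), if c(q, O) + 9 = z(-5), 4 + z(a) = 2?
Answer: 10542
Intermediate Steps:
z(a) = -2 (z(a) = -4 + 2 = -2)
c(q, O) = -11 (c(q, O) = -9 - 2 = -11)
R(Z, h) = 14 (R(Z, h) = 3 - 1*(-11) = 3 + 11 = 14)
753*R(3*(-1), 6) = 753*14 = 10542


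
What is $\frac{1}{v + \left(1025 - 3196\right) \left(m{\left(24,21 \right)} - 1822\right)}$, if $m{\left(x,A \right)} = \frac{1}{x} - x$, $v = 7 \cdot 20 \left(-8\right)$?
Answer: $\frac{24}{96154933} \approx 2.496 \cdot 10^{-7}$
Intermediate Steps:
$v = -1120$ ($v = 140 \left(-8\right) = -1120$)
$\frac{1}{v + \left(1025 - 3196\right) \left(m{\left(24,21 \right)} - 1822\right)} = \frac{1}{-1120 + \left(1025 - 3196\right) \left(\left(\frac{1}{24} - 24\right) - 1822\right)} = \frac{1}{-1120 + \left(1025 - 3196\right) \left(- \frac{575}{24} - 1822\right)} = \frac{1}{-1120 - - \frac{96181813}{24}} = \frac{1}{-1120 + \frac{96181813}{24}} = \frac{1}{\frac{96154933}{24}} = \frac{24}{96154933}$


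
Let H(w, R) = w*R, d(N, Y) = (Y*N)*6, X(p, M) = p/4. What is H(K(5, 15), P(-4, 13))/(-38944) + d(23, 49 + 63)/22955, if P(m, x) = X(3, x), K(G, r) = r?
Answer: 2406640881/3575838080 ≈ 0.67303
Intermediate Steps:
X(p, M) = p/4 (X(p, M) = p*(1/4) = p/4)
P(m, x) = 3/4 (P(m, x) = (1/4)*3 = 3/4)
d(N, Y) = 6*N*Y (d(N, Y) = (N*Y)*6 = 6*N*Y)
H(w, R) = R*w
H(K(5, 15), P(-4, 13))/(-38944) + d(23, 49 + 63)/22955 = ((3/4)*15)/(-38944) + (6*23*(49 + 63))/22955 = (45/4)*(-1/38944) + (6*23*112)*(1/22955) = -45/155776 + 15456*(1/22955) = -45/155776 + 15456/22955 = 2406640881/3575838080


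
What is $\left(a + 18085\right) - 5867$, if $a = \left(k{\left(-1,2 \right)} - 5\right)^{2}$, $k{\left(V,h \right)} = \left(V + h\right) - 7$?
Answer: $12339$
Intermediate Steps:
$k{\left(V,h \right)} = -7 + V + h$
$a = 121$ ($a = \left(\left(-7 - 1 + 2\right) - 5\right)^{2} = \left(-6 - 5\right)^{2} = \left(-11\right)^{2} = 121$)
$\left(a + 18085\right) - 5867 = \left(121 + 18085\right) - 5867 = 18206 - 5867 = 12339$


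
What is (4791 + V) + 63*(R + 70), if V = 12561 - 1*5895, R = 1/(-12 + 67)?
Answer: 872748/55 ≈ 15868.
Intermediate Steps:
R = 1/55 ≈ 0.018182
V = 6666 (V = 12561 - 5895 = 6666)
(4791 + V) + 63*(R + 70) = (4791 + 6666) + 63*(1/55 + 70) = 11457 + 63*(3851/55) = 11457 + 242613/55 = 872748/55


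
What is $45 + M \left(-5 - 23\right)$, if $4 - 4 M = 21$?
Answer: $164$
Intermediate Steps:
$M = - \frac{17}{4}$ ($M = 1 - \frac{21}{4} = - \frac{17}{4} \approx -4.25$)
$45 + M \left(-5 - 23\right) = 45 - \frac{17 \left(-5 - 23\right)}{4} = 45 - -119 = 45 + 119 = 164$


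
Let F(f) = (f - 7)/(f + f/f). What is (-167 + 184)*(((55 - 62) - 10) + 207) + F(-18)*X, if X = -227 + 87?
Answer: 51410/17 ≈ 3024.1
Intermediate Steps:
F(f) = (-7 + f)/(1 + f) (F(f) = (-7 + f)/(f + 1) = (-7 + f)/(1 + f))
X = -140
(-167 + 184)*(((55 - 62) - 10) + 207) + F(-18)*X = (-167 + 184)*(((55 - 62) - 10) + 207) + ((-7 - 18)/(1 - 18))*(-140) = 17*((-7 - 10) + 207) + (-25/(-17))*(-140) = 17*(-17 + 207) - 1/17*(-25)*(-140) = 17*190 + (25/17)*(-140) = 3230 - 3500/17 = 51410/17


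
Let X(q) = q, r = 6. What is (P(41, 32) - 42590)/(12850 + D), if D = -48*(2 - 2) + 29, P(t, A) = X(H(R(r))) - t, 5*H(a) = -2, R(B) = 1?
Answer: -213157/64395 ≈ -3.3102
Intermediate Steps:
H(a) = -⅖ (H(a) = (⅕)*(-2) = -⅖)
P(t, A) = -⅖ - t
D = 29 (D = -48*0 + 29 = 0 + 29 = 29)
(P(41, 32) - 42590)/(12850 + D) = ((-⅖ - 1*41) - 42590)/(12850 + 29) = ((-⅖ - 41) - 42590)/12879 = (-207/5 - 42590)*(1/12879) = -213157/5*1/12879 = -213157/64395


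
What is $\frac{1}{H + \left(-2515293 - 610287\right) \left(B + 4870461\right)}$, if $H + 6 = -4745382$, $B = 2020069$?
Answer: $- \frac{1}{21536907502788} \approx -4.6432 \cdot 10^{-14}$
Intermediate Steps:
$H = -4745388$ ($H = -6 - 4745382 = -4745388$)
$\frac{1}{H + \left(-2515293 - 610287\right) \left(B + 4870461\right)} = \frac{1}{-4745388 + \left(-2515293 - 610287\right) \left(2020069 + 4870461\right)} = \frac{1}{-4745388 - 21536902757400} = \frac{1}{-21536907502788} = - \frac{1}{21536907502788}$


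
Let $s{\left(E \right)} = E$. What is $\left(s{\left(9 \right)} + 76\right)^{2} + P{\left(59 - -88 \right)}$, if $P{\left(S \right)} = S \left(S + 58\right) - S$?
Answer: $37213$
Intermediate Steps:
$P{\left(S \right)} = - S + S \left(58 + S\right)$ ($P{\left(S \right)} = S \left(58 + S\right) - S = - S + S \left(58 + S\right)$)
$\left(s{\left(9 \right)} + 76\right)^{2} + P{\left(59 - -88 \right)} = \left(9 + 76\right)^{2} + \left(59 - -88\right) \left(57 + \left(59 - -88\right)\right) = 85^{2} + \left(59 + 88\right) \left(57 + \left(59 + 88\right)\right) = 7225 + 147 \left(57 + 147\right) = 7225 + 147 \cdot 204 = 7225 + 29988 = 37213$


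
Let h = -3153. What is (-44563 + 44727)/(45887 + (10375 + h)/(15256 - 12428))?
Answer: 231896/64887829 ≈ 0.0035738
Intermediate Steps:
(-44563 + 44727)/(45887 + (10375 + h)/(15256 - 12428)) = (-44563 + 44727)/(45887 + (10375 - 3153)/(15256 - 12428)) = 164/(45887 + 7222/2828) = 164/(45887 + 7222*(1/2828)) = 164/(45887 + 3611/1414) = 164/(64887829/1414) = 164*(1414/64887829) = 231896/64887829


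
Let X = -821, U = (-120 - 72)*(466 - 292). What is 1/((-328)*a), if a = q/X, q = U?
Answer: -821/10957824 ≈ -7.4924e-5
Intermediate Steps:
U = -33408 (U = -192*174 = -33408)
q = -33408
a = 33408/821 (a = -33408/(-821) = -33408*(-1/821) = 33408/821 ≈ 40.692)
1/((-328)*a) = 1/((-328)*(33408/821)) = -1/328*821/33408 = -821/10957824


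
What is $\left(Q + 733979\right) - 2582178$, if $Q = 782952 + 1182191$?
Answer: $116944$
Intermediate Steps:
$Q = 1965143$
$\left(Q + 733979\right) - 2582178 = \left(1965143 + 733979\right) - 2582178 = 2699122 - 2582178 = 116944$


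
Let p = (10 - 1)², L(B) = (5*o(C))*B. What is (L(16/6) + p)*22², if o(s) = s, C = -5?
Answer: 20812/3 ≈ 6937.3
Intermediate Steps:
L(B) = -25*B (L(B) = (5*(-5))*B = -25*B)
p = 81 (p = 9² = 81)
(L(16/6) + p)*22² = (-400/6 + 81)*22² = (-400/6 + 81)*484 = (-25*8/3 + 81)*484 = (-200/3 + 81)*484 = (43/3)*484 = 20812/3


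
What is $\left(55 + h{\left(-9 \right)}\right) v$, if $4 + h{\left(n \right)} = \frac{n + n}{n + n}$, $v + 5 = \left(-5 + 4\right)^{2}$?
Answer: $-208$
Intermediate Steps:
$v = -4$ ($v = -5 + \left(-5 + 4\right)^{2} = -5 + \left(-1\right)^{2} = -5 + 1 = -4$)
$h{\left(n \right)} = -3$ ($h{\left(n \right)} = -4 + \frac{n + n}{n + n} = -4 + \frac{2 n}{2 n} = -4 + 2 n \frac{1}{2 n} = -4 + 1 = -3$)
$\left(55 + h{\left(-9 \right)}\right) v = \left(55 - 3\right) \left(-4\right) = 52 \left(-4\right) = -208$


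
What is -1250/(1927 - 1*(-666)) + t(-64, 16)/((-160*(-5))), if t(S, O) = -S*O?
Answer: 51726/64825 ≈ 0.79793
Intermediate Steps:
t(S, O) = -O*S
-1250/(1927 - 1*(-666)) + t(-64, 16)/((-160*(-5))) = -1250/(1927 - 1*(-666)) + (-1*16*(-64))/((-160*(-5))) = -1250/(1927 + 666) + 1024/800 = -1250/2593 + 1024*(1/800) = -1250*1/2593 + 32/25 = -1250/2593 + 32/25 = 51726/64825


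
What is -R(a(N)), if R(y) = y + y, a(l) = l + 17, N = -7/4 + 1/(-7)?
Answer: -423/14 ≈ -30.214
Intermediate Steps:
N = -53/28 (N = -7*¼ + 1*(-⅐) = -7/4 - ⅐ = -53/28 ≈ -1.8929)
a(l) = 17 + l
R(y) = 2*y
-R(a(N)) = -2*(17 - 53/28) = -2*423/28 = -1*423/14 = -423/14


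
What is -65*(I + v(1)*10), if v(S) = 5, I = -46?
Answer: -260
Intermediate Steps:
-65*(I + v(1)*10) = -65*(-46 + 5*10) = -65*(-46 + 50) = -65*4 = -260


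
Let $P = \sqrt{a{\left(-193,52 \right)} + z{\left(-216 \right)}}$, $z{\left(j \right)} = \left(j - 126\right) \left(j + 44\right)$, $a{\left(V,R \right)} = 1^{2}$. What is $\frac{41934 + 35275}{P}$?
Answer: $\frac{77209 \sqrt{2353}}{11765} \approx 318.34$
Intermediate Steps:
$a{\left(V,R \right)} = 1$
$z{\left(j \right)} = \left(-126 + j\right) \left(44 + j\right)$
$P = 5 \sqrt{2353}$ ($P = \sqrt{1 - \left(-12168 - 46656\right)} = \sqrt{1 + \left(-5544 + 46656 + 17712\right)} = \sqrt{1 + 58824} = \sqrt{58825} = 5 \sqrt{2353} \approx 242.54$)
$\frac{41934 + 35275}{P} = \frac{41934 + 35275}{5 \sqrt{2353}} = 77209 \frac{\sqrt{2353}}{11765} = \frac{77209 \sqrt{2353}}{11765}$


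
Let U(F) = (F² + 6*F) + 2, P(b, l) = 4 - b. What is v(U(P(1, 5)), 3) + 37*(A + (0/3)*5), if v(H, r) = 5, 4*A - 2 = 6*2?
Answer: 269/2 ≈ 134.50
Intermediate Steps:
U(F) = 2 + F² + 6*F
A = 7/2 (A = ½ + (6*2)/4 = ½ + (¼)*12 = ½ + 3 = 7/2 ≈ 3.5000)
v(U(P(1, 5)), 3) + 37*(A + (0/3)*5) = 5 + 37*(7/2 + (0/3)*5) = 5 + 37*(7/2 + (0*(⅓))*5) = 5 + 37*(7/2 + 0*5) = 5 + 37*(7/2 + 0) = 5 + 37*(7/2) = 5 + 259/2 = 269/2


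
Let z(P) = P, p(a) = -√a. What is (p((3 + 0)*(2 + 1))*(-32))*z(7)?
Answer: 672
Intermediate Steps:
(p((3 + 0)*(2 + 1))*(-32))*z(7) = (-√((3 + 0)*(2 + 1))*(-32))*7 = (-√(3*3)*(-32))*7 = (-√9*(-32))*7 = (-1*3*(-32))*7 = -3*(-32)*7 = 96*7 = 672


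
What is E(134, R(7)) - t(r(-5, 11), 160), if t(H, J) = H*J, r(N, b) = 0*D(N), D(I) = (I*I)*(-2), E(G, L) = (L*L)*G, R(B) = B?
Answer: 6566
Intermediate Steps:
E(G, L) = G*L**2 (E(G, L) = L**2*G = G*L**2)
D(I) = -2*I**2 (D(I) = I**2*(-2) = -2*I**2)
r(N, b) = 0 (r(N, b) = 0*(-2*N**2) = 0)
E(134, R(7)) - t(r(-5, 11), 160) = 134*7**2 - 0*160 = 134*49 - 1*0 = 6566 + 0 = 6566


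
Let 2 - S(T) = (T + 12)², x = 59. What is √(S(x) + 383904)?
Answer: √378865 ≈ 615.52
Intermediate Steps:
S(T) = 2 - (12 + T)² (S(T) = 2 - (T + 12)² = 2 - (12 + T)²)
√(S(x) + 383904) = √((2 - (12 + 59)²) + 383904) = √((2 - 1*71²) + 383904) = √((2 - 1*5041) + 383904) = √((2 - 5041) + 383904) = √(-5039 + 383904) = √378865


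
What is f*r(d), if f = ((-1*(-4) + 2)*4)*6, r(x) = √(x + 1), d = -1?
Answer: 0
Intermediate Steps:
r(x) = √(1 + x)
f = 144 (f = ((4 + 2)*4)*6 = (6*4)*6 = 24*6 = 144)
f*r(d) = 144*√(1 - 1) = 144*√0 = 144*0 = 0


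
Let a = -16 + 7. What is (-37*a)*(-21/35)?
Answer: -999/5 ≈ -199.80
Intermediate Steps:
a = -9
(-37*a)*(-21/35) = (-37*(-9))*(-21/35) = 333*(-21*1/35) = 333*(-⅗) = -999/5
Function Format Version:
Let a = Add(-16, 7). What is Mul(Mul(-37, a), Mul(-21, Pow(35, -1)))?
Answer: Rational(-999, 5) ≈ -199.80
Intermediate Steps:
a = -9
Mul(Mul(-37, a), Mul(-21, Pow(35, -1))) = Mul(Mul(-37, -9), Mul(-21, Pow(35, -1))) = Mul(333, Mul(-21, Rational(1, 35))) = Mul(333, Rational(-3, 5)) = Rational(-999, 5)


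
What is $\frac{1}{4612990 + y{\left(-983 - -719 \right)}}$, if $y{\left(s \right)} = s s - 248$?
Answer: $\frac{1}{4682438} \approx 2.1356 \cdot 10^{-7}$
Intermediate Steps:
$y{\left(s \right)} = -248 + s^{2}$ ($y{\left(s \right)} = s^{2} - 248 = -248 + s^{2}$)
$\frac{1}{4612990 + y{\left(-983 - -719 \right)}} = \frac{1}{4612990 - \left(248 - \left(-983 - -719\right)^{2}\right)} = \frac{1}{4612990 - \left(248 - \left(-983 + 719\right)^{2}\right)} = \frac{1}{4612990 - \left(248 - \left(-264\right)^{2}\right)} = \frac{1}{4612990 + \left(-248 + 69696\right)} = \frac{1}{4612990 + 69448} = \frac{1}{4682438}$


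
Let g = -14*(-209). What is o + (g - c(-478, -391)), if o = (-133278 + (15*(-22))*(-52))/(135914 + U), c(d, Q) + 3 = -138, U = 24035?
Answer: 490447465/159949 ≈ 3066.3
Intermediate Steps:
c(d, Q) = -141 (c(d, Q) = -3 - 138 = -141)
o = -116118/159949 (o = (-133278 + (15*(-22))*(-52))/(135914 + 24035) = (-133278 - 330*(-52))/159949 = (-133278 + 17160)*(1/159949) = -116118*1/159949 = -116118/159949 ≈ -0.72597)
g = 2926
o + (g - c(-478, -391)) = -116118/159949 + (2926 - 1*(-141)) = -116118/159949 + (2926 + 141) = -116118/159949 + 3067 = 490447465/159949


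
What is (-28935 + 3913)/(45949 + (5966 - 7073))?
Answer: -12511/22421 ≈ -0.55800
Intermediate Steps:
(-28935 + 3913)/(45949 + (5966 - 7073)) = -25022/(45949 - 1107) = -25022/44842 = -25022*1/44842 = -12511/22421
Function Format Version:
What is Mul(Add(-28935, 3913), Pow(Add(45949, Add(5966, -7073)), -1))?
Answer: Rational(-12511, 22421) ≈ -0.55800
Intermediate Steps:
Mul(Add(-28935, 3913), Pow(Add(45949, Add(5966, -7073)), -1)) = Mul(-25022, Pow(Add(45949, -1107), -1)) = Mul(-25022, Pow(44842, -1)) = Mul(-25022, Rational(1, 44842)) = Rational(-12511, 22421)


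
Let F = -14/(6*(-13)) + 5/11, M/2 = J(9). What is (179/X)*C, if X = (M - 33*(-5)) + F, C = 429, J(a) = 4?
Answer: 32943339/74489 ≈ 442.26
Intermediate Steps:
M = 8 (M = 2*4 = 8)
F = 272/429 (F = -14/(-78) + 5*(1/11) = -14*(-1/78) + 5/11 = 7/39 + 5/11 = 272/429 ≈ 0.63403)
X = 74489/429 (X = (8 - 33*(-5)) + 272/429 = (8 + 165) + 272/429 = 173 + 272/429 = 74489/429 ≈ 173.63)
(179/X)*C = (179/(74489/429))*429 = (179*(429/74489))*429 = (76791/74489)*429 = 32943339/74489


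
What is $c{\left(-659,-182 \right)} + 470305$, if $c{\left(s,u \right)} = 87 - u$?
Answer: $470574$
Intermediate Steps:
$c{\left(-659,-182 \right)} + 470305 = \left(87 - -182\right) + 470305 = \left(87 + 182\right) + 470305 = 269 + 470305 = 470574$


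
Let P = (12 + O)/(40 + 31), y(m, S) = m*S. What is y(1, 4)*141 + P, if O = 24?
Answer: 40080/71 ≈ 564.51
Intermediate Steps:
y(m, S) = S*m
P = 36/71 (P = (12 + 24)/(40 + 31) = 36/71 ≈ 0.50704)
y(1, 4)*141 + P = (4*1)*141 + 36/71 = 4*141 + 36/71 = 564 + 36/71 = 40080/71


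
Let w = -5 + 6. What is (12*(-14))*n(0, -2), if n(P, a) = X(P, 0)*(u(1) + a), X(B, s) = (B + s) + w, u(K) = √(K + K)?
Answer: 336 - 168*√2 ≈ 98.412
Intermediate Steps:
u(K) = √2*√K (u(K) = √(2*K) = √2*√K)
w = 1
X(B, s) = 1 + B + s (X(B, s) = (B + s) + 1 = 1 + B + s)
n(P, a) = (1 + P)*(a + √2) (n(P, a) = (1 + P + 0)*(√2*√1 + a) = (1 + P)*(√2*1 + a) = (1 + P)*(√2 + a) = (1 + P)*(a + √2))
(12*(-14))*n(0, -2) = (12*(-14))*((1 + 0)*(-2 + √2)) = -168*(-2 + √2) = 336 - 168*√2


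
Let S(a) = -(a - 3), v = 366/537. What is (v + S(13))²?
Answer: 2782224/32041 ≈ 86.833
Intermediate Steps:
v = 122/179 (v = 366*(1/537) = 122/179 ≈ 0.68156)
S(a) = 3 - a (S(a) = -(-3 + a) = 3 - a)
(v + S(13))² = (122/179 + (3 - 1*13))² = (122/179 + (3 - 13))² = (122/179 - 10)² = (-1668/179)² = 2782224/32041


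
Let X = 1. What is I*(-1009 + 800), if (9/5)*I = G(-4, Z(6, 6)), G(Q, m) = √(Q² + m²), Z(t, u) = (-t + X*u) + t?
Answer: -2090*√13/9 ≈ -837.29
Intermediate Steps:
Z(t, u) = u (Z(t, u) = (-t + 1*u) + t = (-t + u) + t = (u - t) + t = u)
I = 10*√13/9 (I = 5*√((-4)² + 6²)/9 = 5*√(16 + 36)/9 = 5*√52/9 = 5*(2*√13)/9 = 10*√13/9 ≈ 4.0062)
I*(-1009 + 800) = (10*√13/9)*(-1009 + 800) = (10*√13/9)*(-209) = -2090*√13/9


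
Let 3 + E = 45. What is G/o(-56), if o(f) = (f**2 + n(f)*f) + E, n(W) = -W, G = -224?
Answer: -16/3 ≈ -5.3333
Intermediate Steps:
E = 42 (E = -3 + 45 = 42)
o(f) = 42 (o(f) = (f**2 + (-f)*f) + 42 = (f**2 - f**2) + 42 = 0 + 42 = 42)
G/o(-56) = -224/42 = -224*1/42 = -16/3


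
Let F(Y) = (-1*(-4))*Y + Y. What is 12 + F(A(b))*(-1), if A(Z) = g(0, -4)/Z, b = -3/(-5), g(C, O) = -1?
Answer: 61/3 ≈ 20.333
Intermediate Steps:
b = ⅗ (b = -3*(-⅕) = ⅗ ≈ 0.60000)
A(Z) = -1/Z
F(Y) = 5*Y (F(Y) = 4*Y + Y = 5*Y)
12 + F(A(b))*(-1) = 12 + (5*(-1/⅗))*(-1) = 12 + (5*(-1*5/3))*(-1) = 12 + (5*(-5/3))*(-1) = 12 - 25/3*(-1) = 12 + 25/3 = 61/3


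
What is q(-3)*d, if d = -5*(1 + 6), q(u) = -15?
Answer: 525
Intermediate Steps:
d = -35 (d = -5*7 = -35)
q(-3)*d = -15*(-35) = 525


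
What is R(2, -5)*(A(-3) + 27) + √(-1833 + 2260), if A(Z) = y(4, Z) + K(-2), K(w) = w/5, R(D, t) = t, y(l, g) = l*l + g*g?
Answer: -258 + √427 ≈ -237.34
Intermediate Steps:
y(l, g) = g² + l² (y(l, g) = l² + g² = g² + l²)
K(w) = w/5 (K(w) = w*(⅕) = w/5)
A(Z) = 78/5 + Z² (A(Z) = (Z² + 4²) + (⅕)*(-2) = (Z² + 16) - ⅖ = (16 + Z²) - ⅖ = 78/5 + Z²)
R(2, -5)*(A(-3) + 27) + √(-1833 + 2260) = -5*((78/5 + (-3)²) + 27) + √(-1833 + 2260) = -5*((78/5 + 9) + 27) + √427 = -5*(123/5 + 27) + √427 = -5*258/5 + √427 = -258 + √427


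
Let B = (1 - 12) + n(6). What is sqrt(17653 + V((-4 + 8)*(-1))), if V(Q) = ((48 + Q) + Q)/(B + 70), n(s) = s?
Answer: sqrt(2983461)/13 ≈ 132.87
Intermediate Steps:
B = -5 (B = (1 - 12) + 6 = -11 + 6 = -5)
V(Q) = 48/65 + 2*Q/65 (V(Q) = ((48 + Q) + Q)/(-5 + 70) = (48 + 2*Q)/65 = (48 + 2*Q)*(1/65) = 48/65 + 2*Q/65)
sqrt(17653 + V((-4 + 8)*(-1))) = sqrt(17653 + (48/65 + 2*((-4 + 8)*(-1))/65)) = sqrt(17653 + (48/65 + 2*(4*(-1))/65)) = sqrt(17653 + (48/65 + (2/65)*(-4))) = sqrt(17653 + (48/65 - 8/65)) = sqrt(17653 + 8/13) = sqrt(229497/13) = sqrt(2983461)/13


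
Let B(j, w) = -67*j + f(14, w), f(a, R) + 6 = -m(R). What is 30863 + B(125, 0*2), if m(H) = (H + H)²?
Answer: 22482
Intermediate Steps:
m(H) = 4*H² (m(H) = (2*H)² = 4*H²)
f(a, R) = -6 - 4*R²
B(j, w) = -6 - 67*j - 4*w² (B(j, w) = -67*j + (-6 - 4*w²) = -6 - 67*j - 4*w²)
30863 + B(125, 0*2) = 30863 + (-6 - 67*125 - 4*(0*2)²) = 30863 + (-6 - 8375 - 4*0²) = 30863 + (-6 - 8375 - 4*0) = 30863 + (-6 - 8375 + 0) = 30863 - 8381 = 22482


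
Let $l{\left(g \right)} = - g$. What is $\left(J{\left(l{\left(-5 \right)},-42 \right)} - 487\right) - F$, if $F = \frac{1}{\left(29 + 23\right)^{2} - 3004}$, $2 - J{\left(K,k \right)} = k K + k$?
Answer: $- \frac{69899}{300} \approx -233.0$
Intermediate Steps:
$J{\left(K,k \right)} = 2 - k - K k$ ($J{\left(K,k \right)} = 2 - \left(k K + k\right) = 2 - \left(K k + k\right) = 2 - \left(k + K k\right) = 2 - k - K k$)
$F = - \frac{1}{300}$ ($F = \frac{1}{52^{2} - 3004} = \frac{1}{2704 - 3004} = \frac{1}{-300} = - \frac{1}{300} \approx -0.0033333$)
$\left(J{\left(l{\left(-5 \right)},-42 \right)} - 487\right) - F = \left(\left(2 - -42 - \left(-1\right) \left(-5\right) \left(-42\right)\right) - 487\right) - - \frac{1}{300} = \left(\left(2 + 42 - 5 \left(-42\right)\right) - 487\right) + \frac{1}{300} = \left(\left(2 + 42 + 210\right) - 487\right) + \frac{1}{300} = \left(254 - 487\right) + \frac{1}{300} = -233 + \frac{1}{300} = - \frac{69899}{300}$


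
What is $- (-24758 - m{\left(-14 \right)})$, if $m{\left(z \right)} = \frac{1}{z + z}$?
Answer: $\frac{693223}{28} \approx 24758.0$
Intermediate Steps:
$m{\left(z \right)} = \frac{1}{2 z}$
$- (-24758 - m{\left(-14 \right)}) = - (-24758 - \frac{1}{2 \left(-14\right)}) = - (-24758 - \frac{1}{2} \left(- \frac{1}{14}\right)) = - (-24758 - - \frac{1}{28}) = - (-24758 + \frac{1}{28}) = \left(-1\right) \left(- \frac{693223}{28}\right) = \frac{693223}{28}$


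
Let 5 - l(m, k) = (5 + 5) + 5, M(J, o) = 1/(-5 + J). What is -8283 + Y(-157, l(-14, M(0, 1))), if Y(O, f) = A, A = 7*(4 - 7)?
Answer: -8304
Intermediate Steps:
l(m, k) = -10 (l(m, k) = 5 - ((5 + 5) + 5) = 5 - (10 + 5) = 5 - 1*15 = 5 - 15 = -10)
A = -21 (A = 7*(-3) = -21)
Y(O, f) = -21
-8283 + Y(-157, l(-14, M(0, 1))) = -8283 - 21 = -8304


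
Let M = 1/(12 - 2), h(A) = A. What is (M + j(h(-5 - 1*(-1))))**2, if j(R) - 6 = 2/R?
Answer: 784/25 ≈ 31.360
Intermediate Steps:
M = 1/10 ≈ 0.10000
j(R) = 6 + 2/R
(M + j(h(-5 - 1*(-1))))**2 = (1/10 + (6 + 2/(-5 - 1*(-1))))**2 = (1/10 + (6 + 2/(-5 + 1)))**2 = (1/10 + (6 + 2/(-4)))**2 = (1/10 + (6 + 2*(-1/4)))**2 = (1/10 + (6 - 1/2))**2 = (1/10 + 11/2)**2 = (28/5)**2 = 784/25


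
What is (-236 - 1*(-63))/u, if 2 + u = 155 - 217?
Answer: 173/64 ≈ 2.7031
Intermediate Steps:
u = -64 (u = -2 + (155 - 217) = -2 - 62 = -64)
(-236 - 1*(-63))/u = (-236 - 1*(-63))/(-64) = (-236 + 63)*(-1/64) = -173*(-1/64) = 173/64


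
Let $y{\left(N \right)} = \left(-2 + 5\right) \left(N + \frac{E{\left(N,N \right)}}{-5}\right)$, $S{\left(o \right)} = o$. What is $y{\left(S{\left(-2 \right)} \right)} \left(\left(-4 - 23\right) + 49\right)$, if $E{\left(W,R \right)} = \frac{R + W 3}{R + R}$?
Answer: $- \frac{792}{5} \approx -158.4$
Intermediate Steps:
$E{\left(W,R \right)} = \frac{R + 3 W}{2 R}$
$y{\left(N \right)} = - \frac{6}{5} + 3 N$ ($y{\left(N \right)} = \left(-2 + 5\right) \left(N + \frac{\frac{1}{2} \frac{1}{N} \left(N + 3 N\right)}{-5}\right) = 3 \left(N + \frac{4 N}{2 N} \left(- \frac{1}{5}\right)\right) = 3 \left(N + 2 \left(- \frac{1}{5}\right)\right) = 3 \left(N - \frac{2}{5}\right) = 3 \left(- \frac{2}{5} + N\right) = - \frac{6}{5} + 3 N$)
$y{\left(S{\left(-2 \right)} \right)} \left(\left(-4 - 23\right) + 49\right) = \left(- \frac{6}{5} + 3 \left(-2\right)\right) \left(\left(-4 - 23\right) + 49\right) = \left(- \frac{6}{5} - 6\right) \left(-27 + 49\right) = \left(- \frac{36}{5}\right) 22 = - \frac{792}{5}$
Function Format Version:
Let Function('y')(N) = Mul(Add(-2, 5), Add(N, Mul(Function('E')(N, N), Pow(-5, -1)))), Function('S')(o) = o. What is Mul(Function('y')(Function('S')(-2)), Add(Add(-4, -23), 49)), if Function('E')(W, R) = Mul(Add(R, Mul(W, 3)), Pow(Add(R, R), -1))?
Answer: Rational(-792, 5) ≈ -158.40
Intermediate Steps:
Function('E')(W, R) = Mul(Rational(1, 2), Pow(R, -1), Add(R, Mul(3, W))) (Function('E')(W, R) = Mul(Add(R, Mul(3, W)), Pow(Mul(2, R), -1)) = Mul(Add(R, Mul(3, W)), Mul(Rational(1, 2), Pow(R, -1))) = Mul(Rational(1, 2), Pow(R, -1), Add(R, Mul(3, W))))
Function('y')(N) = Add(Rational(-6, 5), Mul(3, N)) (Function('y')(N) = Mul(Add(-2, 5), Add(N, Mul(Mul(Rational(1, 2), Pow(N, -1), Add(N, Mul(3, N))), Pow(-5, -1)))) = Mul(3, Add(N, Mul(Mul(Rational(1, 2), Pow(N, -1), Mul(4, N)), Rational(-1, 5)))) = Mul(3, Add(N, Mul(2, Rational(-1, 5)))) = Mul(3, Add(N, Rational(-2, 5))) = Mul(3, Add(Rational(-2, 5), N)) = Add(Rational(-6, 5), Mul(3, N)))
Mul(Function('y')(Function('S')(-2)), Add(Add(-4, -23), 49)) = Mul(Add(Rational(-6, 5), Mul(3, -2)), Add(Add(-4, -23), 49)) = Mul(Add(Rational(-6, 5), -6), Add(-27, 49)) = Mul(Rational(-36, 5), 22) = Rational(-792, 5)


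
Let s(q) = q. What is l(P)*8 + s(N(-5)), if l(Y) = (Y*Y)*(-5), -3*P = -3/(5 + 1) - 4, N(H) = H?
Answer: -95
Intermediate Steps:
P = 3/2 (P = -(-3/(5 + 1) - 4)/3 = -(-3/6 - 4)/3 = -((1/6)*(-3) - 4)/3 = -(-1/2 - 4)/3 = -1/3*(-9/2) = 3/2 ≈ 1.5000)
l(Y) = -5*Y**2 (l(Y) = Y**2*(-5) = -5*Y**2)
l(P)*8 + s(N(-5)) = -5*(3/2)**2*8 - 5 = -5*9/4*8 - 5 = -45/4*8 - 5 = -90 - 5 = -95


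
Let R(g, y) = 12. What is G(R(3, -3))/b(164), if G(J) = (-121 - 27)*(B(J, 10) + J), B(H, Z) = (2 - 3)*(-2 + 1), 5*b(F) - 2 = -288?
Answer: 370/11 ≈ 33.636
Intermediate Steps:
b(F) = -286/5 (b(F) = ⅖ + (⅕)*(-288) = ⅖ - 288/5 = -286/5)
B(H, Z) = 1 (B(H, Z) = -1*(-1) = 1)
G(J) = -148 - 148*J (G(J) = (-121 - 27)*(1 + J) = -148*(1 + J) = -148 - 148*J)
G(R(3, -3))/b(164) = (-148 - 148*12)/(-286/5) = (-148 - 1776)*(-5/286) = -1924*(-5/286) = 370/11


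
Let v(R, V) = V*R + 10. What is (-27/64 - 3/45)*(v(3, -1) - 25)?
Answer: 1407/160 ≈ 8.7937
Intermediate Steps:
v(R, V) = 10 + R*V (v(R, V) = R*V + 10 = 10 + R*V)
(-27/64 - 3/45)*(v(3, -1) - 25) = (-27/64 - 3/45)*((10 + 3*(-1)) - 25) = (-27*1/64 - 3*1/45)*((10 - 3) - 25) = (-27/64 - 1/15)*(7 - 25) = -469/960*(-18) = 1407/160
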